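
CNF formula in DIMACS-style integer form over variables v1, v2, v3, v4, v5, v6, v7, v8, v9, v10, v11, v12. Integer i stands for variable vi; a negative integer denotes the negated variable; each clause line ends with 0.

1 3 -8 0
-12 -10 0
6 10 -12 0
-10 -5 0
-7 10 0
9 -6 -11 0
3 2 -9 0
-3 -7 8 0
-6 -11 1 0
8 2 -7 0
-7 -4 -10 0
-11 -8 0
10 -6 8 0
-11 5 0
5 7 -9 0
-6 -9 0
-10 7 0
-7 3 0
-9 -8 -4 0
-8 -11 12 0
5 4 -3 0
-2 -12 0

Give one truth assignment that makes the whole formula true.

v1=F, v2=F, v3=T, v4=T, v5=T, v6=T, v7=F, v8=T, v9=F, v10=F, v11=F, v12=T

Pure literal: v11 appears only negated; assign v11 = False.
Set v1 = False and propagate.
For the remaining variables, v2 = False, v3 = True, v4 = True, v5 = True, v6 = True, v7 = False, v8 = True, v9 = False, v10 = False, v12 = True works.
Every clause has at least one true literal under this assignment.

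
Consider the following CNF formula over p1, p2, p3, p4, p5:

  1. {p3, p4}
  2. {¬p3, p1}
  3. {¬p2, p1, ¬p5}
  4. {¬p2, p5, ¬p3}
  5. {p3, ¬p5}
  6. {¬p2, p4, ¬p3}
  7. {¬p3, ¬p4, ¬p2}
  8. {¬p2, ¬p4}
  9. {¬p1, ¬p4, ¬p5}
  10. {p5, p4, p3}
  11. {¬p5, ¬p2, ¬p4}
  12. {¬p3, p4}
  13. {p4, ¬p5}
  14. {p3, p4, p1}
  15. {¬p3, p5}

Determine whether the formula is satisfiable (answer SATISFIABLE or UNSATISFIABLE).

SATISFIABLE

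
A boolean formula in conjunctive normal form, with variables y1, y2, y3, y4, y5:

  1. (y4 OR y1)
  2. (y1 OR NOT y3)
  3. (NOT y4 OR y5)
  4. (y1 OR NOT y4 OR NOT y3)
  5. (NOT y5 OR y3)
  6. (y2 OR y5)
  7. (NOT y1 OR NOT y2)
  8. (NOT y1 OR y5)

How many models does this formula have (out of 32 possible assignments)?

2

Satisfying assignments:
  y1=T y2=F y3=T y4=F y5=T
  y1=T y2=F y3=T y4=T y5=T
Count: 2.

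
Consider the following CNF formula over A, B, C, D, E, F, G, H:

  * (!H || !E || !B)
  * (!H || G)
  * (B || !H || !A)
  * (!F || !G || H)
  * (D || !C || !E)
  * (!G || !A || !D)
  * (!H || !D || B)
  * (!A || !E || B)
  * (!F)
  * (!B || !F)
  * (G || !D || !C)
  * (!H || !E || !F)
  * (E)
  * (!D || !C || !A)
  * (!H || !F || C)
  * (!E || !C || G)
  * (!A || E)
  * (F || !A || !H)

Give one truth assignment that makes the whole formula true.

A=F  B=F  C=F  D=F  E=T  F=F  G=F  H=F

Check each clause:
  1. (!E || !B || !H) — !H is true.
  2. (!H || G) — !H is true.
  3. (!A || B || !H) — !H is true.
  4. (H || !G || !F) — !G is true.
  5. (!C || D || !E) — !C is true.
  6. (!D || !A || !G) — !G is true.
  7. (!D || B || !H) — !H is true.
  8. (!E || B || !A) — !A is true.
  9. (!F) — !F is true.
  10. (!F || !B) — !F is true.
  11. (G || !D || !C) — !D is true.
  12. (!F || !E || !H) — !H is true.
  13. (E) — E is true.
  14. (!D || !A || !C) — !D is true.
  15. (!F || C || !H) — !H is true.
  16. (G || !C || !E) — !C is true.
  17. (E || !A) — E is true.
  18. (!A || F || !H) — !H is true.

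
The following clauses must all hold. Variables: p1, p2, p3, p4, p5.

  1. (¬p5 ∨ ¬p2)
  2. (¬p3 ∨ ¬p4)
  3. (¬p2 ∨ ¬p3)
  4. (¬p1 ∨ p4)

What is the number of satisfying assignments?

11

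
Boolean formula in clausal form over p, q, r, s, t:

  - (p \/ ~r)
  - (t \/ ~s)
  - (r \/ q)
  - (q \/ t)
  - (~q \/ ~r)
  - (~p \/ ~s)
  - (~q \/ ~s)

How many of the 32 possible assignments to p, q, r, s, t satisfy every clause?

5

The models are:
  p=F q=T r=F s=F t=F
  p=F q=T r=F s=F t=T
  p=T q=F r=T s=F t=T
  p=T q=T r=F s=F t=F
  p=T q=T r=F s=F t=T
Count: 5.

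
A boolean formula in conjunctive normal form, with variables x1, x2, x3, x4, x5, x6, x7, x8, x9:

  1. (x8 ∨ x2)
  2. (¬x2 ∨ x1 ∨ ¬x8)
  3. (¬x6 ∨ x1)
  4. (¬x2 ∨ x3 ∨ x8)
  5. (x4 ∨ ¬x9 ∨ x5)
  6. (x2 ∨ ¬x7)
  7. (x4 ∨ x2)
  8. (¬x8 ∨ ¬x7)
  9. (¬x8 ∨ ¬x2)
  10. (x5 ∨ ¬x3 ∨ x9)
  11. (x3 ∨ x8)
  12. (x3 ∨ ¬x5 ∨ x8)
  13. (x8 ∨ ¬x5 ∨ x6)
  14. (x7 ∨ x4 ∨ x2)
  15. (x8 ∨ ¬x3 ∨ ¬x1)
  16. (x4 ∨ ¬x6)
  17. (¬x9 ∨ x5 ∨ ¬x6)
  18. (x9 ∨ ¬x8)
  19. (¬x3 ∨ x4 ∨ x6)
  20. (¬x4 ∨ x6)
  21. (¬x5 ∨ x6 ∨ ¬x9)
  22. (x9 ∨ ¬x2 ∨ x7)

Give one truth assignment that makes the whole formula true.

Branch on x1: take x1 = True.
Branch on x2: take x2 = False.
  then x8 is forced to True.
  then x7 is forced to False.
  then x4 is forced to True.
  then x9 is forced to True.
  then x6 is forced to True.
  then x5 is forced to True.
x3 is now unconstrained; take x3 = False.

x1=True, x2=False, x3=False, x4=True, x5=True, x6=True, x7=False, x8=True, x9=True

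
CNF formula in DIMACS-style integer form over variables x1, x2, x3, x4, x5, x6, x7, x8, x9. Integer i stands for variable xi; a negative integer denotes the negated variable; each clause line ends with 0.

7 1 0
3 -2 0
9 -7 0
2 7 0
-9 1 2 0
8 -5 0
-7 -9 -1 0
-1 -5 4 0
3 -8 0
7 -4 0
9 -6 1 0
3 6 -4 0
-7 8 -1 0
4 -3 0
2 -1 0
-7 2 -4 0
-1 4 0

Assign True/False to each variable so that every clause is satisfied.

x1=False  x2=True  x3=True  x4=True  x5=True  x6=True  x7=True  x8=True  x9=True

Set x1 = False and propagate.
  then x7 is forced to True.
  then x9 is forced to True.
  then x2 is forced to True.
  then x3 is forced to True.
  then x4 is forced to True.
Try x5 = True.
  then x8 is forced to True.
x6 is now unconstrained; take x6 = True.
Every clause has at least one true literal under this assignment.
Check each clause:
  1. {x7, x1} — x7 is true.
  2. {x3, ¬x2} — x3 is true.
  3. {¬x7, x9} — x9 is true.
  4. {x2, x7} — x2 is true.
  5. {x2, ¬x9, x1} — x2 is true.
  6. {x8, ¬x5} — x8 is true.
  7. {¬x9, ¬x7, ¬x1} — ¬x1 is true.
  8. {x4, ¬x1, ¬x5} — x4 is true.
  9. {¬x8, x3} — x3 is true.
  10. {x7, ¬x4} — x7 is true.
  11. {¬x6, x9, x1} — x9 is true.
  12. {¬x4, x6, x3} — x3 is true.
  13. {¬x7, x8, ¬x1} — x8 is true.
  14. {x4, ¬x3} — x4 is true.
  15. {¬x1, x2} — x2 is true.
  16. {x2, ¬x7, ¬x4} — x2 is true.
  17. {¬x1, x4} — x4 is true.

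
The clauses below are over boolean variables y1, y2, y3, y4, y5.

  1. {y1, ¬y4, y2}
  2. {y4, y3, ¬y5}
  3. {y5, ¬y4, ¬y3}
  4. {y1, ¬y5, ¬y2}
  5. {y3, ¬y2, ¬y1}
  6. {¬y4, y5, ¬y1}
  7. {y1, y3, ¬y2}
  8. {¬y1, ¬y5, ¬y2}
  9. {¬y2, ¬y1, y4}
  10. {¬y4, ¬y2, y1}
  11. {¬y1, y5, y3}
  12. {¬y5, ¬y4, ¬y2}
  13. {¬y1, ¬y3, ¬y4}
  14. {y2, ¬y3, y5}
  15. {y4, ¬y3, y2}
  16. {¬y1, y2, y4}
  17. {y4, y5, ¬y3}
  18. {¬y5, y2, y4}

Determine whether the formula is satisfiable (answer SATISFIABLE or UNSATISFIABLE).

Try y1 = True.
For the remaining variables, y2 = False, y3 = False, y4 = True, y5 = True works.
So y1 = T, y2 = F, y3 = F, y4 = T, y5 = T is a satisfying assignment.

SATISFIABLE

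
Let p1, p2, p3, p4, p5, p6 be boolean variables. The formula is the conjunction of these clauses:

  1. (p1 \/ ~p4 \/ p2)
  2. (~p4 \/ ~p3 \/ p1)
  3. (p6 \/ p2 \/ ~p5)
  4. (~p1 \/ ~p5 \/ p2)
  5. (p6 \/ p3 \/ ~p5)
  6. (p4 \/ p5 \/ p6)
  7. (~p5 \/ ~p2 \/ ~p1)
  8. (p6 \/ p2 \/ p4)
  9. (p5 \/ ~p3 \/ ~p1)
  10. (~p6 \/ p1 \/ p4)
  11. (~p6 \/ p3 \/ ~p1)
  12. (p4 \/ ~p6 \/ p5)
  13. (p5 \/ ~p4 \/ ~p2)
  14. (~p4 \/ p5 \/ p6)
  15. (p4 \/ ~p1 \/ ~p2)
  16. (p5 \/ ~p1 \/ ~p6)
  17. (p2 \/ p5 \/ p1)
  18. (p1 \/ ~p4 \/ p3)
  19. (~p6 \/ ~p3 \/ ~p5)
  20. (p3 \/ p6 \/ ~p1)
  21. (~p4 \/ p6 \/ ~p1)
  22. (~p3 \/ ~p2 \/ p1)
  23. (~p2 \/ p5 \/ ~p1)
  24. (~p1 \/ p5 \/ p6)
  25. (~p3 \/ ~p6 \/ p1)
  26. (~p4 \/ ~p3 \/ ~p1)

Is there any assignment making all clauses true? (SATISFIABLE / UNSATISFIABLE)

UNSATISFIABLE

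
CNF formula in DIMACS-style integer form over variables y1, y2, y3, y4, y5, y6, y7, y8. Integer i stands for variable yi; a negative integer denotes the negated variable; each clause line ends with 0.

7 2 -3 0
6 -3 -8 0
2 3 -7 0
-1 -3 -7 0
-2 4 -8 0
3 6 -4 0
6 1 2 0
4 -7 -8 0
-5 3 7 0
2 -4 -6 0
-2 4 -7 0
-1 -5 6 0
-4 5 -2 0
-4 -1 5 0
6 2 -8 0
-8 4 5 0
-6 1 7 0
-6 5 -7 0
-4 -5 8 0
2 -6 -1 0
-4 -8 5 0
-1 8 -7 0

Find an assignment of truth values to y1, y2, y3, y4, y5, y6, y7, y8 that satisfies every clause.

y1=False, y2=True, y3=False, y4=True, y5=True, y6=True, y7=True, y8=True

Check each clause:
  1. (y7 ∨ y2 ∨ ¬y3) — y2 is true.
  2. (y6 ∨ ¬y3 ∨ ¬y8) — ¬y3 is true.
  3. (y2 ∨ y3 ∨ ¬y7) — y2 is true.
  4. (¬y3 ∨ ¬y1 ∨ ¬y7) — ¬y3 is true.
  5. (¬y8 ∨ y4 ∨ ¬y2) — y4 is true.
  6. (¬y4 ∨ y6 ∨ y3) — y6 is true.
  7. (y2 ∨ y1 ∨ y6) — y2 is true.
  8. (¬y8 ∨ y4 ∨ ¬y7) — y4 is true.
  9. (¬y5 ∨ y3 ∨ y7) — y7 is true.
  10. (¬y6 ∨ ¬y4 ∨ y2) — y2 is true.
  11. (¬y2 ∨ y4 ∨ ¬y7) — y4 is true.
  12. (y6 ∨ ¬y5 ∨ ¬y1) — ¬y1 is true.
  13. (¬y4 ∨ ¬y2 ∨ y5) — y5 is true.
  14. (¬y1 ∨ ¬y4 ∨ y5) — y5 is true.
  15. (¬y8 ∨ y2 ∨ y6) — y2 is true.
  16. (y4 ∨ ¬y8 ∨ y5) — y4 is true.
  17. (y1 ∨ ¬y6 ∨ y7) — y7 is true.
  18. (¬y6 ∨ ¬y7 ∨ y5) — y5 is true.
  19. (¬y5 ∨ y8 ∨ ¬y4) — y8 is true.
  20. (y2 ∨ ¬y6 ∨ ¬y1) — y2 is true.
  21. (y5 ∨ ¬y8 ∨ ¬y4) — y5 is true.
  22. (¬y1 ∨ ¬y7 ∨ y8) — y8 is true.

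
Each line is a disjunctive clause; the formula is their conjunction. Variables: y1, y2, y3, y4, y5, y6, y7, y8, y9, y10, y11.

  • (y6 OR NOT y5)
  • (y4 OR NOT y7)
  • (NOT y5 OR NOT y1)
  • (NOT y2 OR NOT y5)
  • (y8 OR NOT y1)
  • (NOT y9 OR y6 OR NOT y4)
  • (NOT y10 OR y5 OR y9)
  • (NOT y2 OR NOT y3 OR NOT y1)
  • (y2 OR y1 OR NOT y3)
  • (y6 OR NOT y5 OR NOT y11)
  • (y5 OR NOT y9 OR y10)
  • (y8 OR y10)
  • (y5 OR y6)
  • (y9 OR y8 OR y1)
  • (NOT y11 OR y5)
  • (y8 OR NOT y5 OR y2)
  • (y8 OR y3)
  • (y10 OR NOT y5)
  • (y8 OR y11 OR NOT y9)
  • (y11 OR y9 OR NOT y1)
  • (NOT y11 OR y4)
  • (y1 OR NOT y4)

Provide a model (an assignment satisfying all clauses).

y1 = F, y2 = F, y3 = F, y4 = F, y5 = F, y6 = T, y7 = F, y8 = T, y9 = T, y10 = T, y11 = F

y6 occurs only positively in the remaining clauses — set y6 = True.
y7 occurs only negated in the remaining clauses — set y7 = False.
Branch on y1: take y1 = False.
  then y4 is forced to False.
  then y11 is forced to False.
Set y2 = False and propagate.
  then y3 is forced to False.
  then y8 is forced to True.
Set y5 = False and propagate.
The remaining clauses are satisfied by y9 = True, y10 = True.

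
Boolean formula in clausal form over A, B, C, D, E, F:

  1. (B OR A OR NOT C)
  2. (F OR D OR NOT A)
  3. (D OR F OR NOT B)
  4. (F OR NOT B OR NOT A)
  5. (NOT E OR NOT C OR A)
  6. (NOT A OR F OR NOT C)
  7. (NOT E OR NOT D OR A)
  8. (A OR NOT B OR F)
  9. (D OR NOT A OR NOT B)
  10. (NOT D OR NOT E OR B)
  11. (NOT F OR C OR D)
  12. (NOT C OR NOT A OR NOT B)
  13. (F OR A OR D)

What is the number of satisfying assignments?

12

Case analysis on A and B:
  A=1, B=1: remaining (C,D,E,F) ∈ {(0,1,0,1); (0,1,1,1)} — 2.
  A=1, B=0: 5 of the 16 assignments to (C,D,E,F) work.
  A=0, B=1: remaining (C,D,E,F) ∈ {(0,1,0,1); (1,0,0,1); (1,1,0,1)} — 3.
  A=0, B=0: remaining (C,D,E,F) ∈ {(0,1,0,0); (0,1,0,1)} — 2.
Total: 2 + 5 + 3 + 2 = 12.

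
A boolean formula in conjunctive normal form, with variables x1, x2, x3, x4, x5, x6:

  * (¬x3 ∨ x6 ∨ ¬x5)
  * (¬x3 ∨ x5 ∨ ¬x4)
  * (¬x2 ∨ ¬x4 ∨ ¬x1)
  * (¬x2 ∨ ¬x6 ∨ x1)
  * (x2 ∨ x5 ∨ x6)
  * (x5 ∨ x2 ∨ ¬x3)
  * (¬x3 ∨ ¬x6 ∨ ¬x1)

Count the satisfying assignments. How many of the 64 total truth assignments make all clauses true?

24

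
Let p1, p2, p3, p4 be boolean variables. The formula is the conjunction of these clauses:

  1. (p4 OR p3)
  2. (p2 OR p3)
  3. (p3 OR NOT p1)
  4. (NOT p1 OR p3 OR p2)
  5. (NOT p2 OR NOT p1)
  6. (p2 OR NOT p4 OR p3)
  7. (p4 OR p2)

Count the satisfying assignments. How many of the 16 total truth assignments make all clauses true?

5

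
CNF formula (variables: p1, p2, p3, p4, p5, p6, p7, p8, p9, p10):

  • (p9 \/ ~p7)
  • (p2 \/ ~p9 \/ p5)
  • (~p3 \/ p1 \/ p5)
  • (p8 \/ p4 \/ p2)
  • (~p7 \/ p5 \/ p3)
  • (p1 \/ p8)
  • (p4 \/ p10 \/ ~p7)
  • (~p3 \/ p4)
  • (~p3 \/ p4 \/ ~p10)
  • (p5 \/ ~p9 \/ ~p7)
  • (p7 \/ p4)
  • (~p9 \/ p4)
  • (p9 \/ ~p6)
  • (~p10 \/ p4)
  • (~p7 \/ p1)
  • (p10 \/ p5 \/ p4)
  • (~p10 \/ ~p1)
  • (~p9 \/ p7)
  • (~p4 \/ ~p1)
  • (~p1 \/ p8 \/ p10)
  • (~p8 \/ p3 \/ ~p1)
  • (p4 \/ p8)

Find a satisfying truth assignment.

p1=False  p2=True  p3=False  p4=True  p5=False  p6=False  p7=False  p8=True  p9=False  p10=False

Pure literal: p2 appears only positively; assign p2 = True.
Pure literal: p6 appears only negated; assign p6 = False.
Try p1 = False.
  then p8 is forced to True.
  then p7 is forced to False.
  then p4 is forced to True.
  then p9 is forced to False.
Try p3 = False.
p5, p10 are now unconstrained; take p5 = False, p10 = False.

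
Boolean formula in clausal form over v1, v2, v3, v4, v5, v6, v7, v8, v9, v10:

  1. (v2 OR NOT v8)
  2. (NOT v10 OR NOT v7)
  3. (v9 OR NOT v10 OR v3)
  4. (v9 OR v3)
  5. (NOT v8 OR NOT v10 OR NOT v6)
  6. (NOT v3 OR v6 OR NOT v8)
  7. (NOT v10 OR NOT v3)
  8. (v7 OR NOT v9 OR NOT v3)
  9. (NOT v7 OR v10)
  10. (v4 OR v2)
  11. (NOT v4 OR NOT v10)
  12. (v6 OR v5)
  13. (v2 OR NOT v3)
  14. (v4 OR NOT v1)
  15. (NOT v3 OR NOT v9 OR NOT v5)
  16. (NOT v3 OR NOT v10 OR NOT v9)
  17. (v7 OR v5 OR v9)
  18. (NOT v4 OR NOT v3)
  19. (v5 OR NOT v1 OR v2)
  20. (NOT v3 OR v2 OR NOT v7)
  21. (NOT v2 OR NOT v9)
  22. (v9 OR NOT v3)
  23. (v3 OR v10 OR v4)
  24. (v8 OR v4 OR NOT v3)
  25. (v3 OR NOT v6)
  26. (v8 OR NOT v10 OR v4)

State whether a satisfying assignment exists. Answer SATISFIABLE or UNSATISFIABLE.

SATISFIABLE

Branch on v1: take v1 = True.
  then v4 is forced to True.
  then v10 is forced to False.
  then v7 is forced to False.
  then v3 is forced to False.
  then v9 is forced to True.
  then v2 is forced to False.
  then v8 is forced to False.
  then v5 is forced to True.
  then v6 is forced to False.
So v1 = True, v2 = False, v3 = False, v4 = True, v5 = True, v6 = False, v7 = False, v8 = False, v9 = True, v10 = False is a satisfying assignment.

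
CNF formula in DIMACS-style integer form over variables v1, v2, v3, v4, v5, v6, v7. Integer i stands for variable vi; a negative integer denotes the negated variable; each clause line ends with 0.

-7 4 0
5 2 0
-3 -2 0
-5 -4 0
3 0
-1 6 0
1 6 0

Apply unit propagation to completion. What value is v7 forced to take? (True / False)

False

(v3) is a unit clause: v3 = True.
In (!v2 || !v3), !v3 is now false; !v2 must hold, so v2 = False.
From (v2 || v5) and v2 = False: v5 = True.
From (!v4 || !v5) and v5 = True: v4 = False.
From (!v7 || v4) and v4 = False: v7 = False.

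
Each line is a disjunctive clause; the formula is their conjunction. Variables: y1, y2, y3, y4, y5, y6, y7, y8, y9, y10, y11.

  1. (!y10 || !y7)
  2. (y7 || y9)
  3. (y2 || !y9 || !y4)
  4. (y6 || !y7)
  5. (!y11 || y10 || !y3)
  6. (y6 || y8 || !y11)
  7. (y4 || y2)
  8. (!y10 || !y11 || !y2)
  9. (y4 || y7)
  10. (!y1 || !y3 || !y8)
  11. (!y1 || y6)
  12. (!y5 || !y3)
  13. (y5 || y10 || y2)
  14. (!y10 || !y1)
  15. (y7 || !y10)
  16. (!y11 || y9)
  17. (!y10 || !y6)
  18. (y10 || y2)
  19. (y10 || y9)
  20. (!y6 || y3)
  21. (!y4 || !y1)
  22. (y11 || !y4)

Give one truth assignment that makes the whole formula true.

y1 occurs only negated in the remaining clauses — set y1 = False.
Branch on y2: take y2 = True.
Branch on y3: take y3 = True.
  then y5 is forced to False.
Branch on y4: take y4 = False.
  then y7 is forced to True.
  then y10 is forced to False.
  then y6 is forced to True.
  then y11 is forced to False.
  then y9 is forced to True.
y8 is now unconstrained; take y8 = True.

y1=False, y2=True, y3=True, y4=False, y5=False, y6=True, y7=True, y8=True, y9=True, y10=False, y11=False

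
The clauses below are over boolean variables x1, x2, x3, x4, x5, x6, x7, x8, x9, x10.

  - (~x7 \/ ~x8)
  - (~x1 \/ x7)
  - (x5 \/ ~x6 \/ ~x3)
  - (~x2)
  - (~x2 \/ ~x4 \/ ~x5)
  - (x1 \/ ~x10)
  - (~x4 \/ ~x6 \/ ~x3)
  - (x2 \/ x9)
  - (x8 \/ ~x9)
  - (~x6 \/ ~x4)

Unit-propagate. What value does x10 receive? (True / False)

(~x2) stands alone — x2 = False.
(x9 \/ x2) with x2 = False leaves only x9, so x9 = True.
From (~x9 \/ x8) and x9 = True: x8 = True.
From (~x8 \/ ~x7) and x8 = True: x7 = False.
(x7 \/ ~x1): since x7 = False, the clause reduces to (~x1). x1 = False.
(x1 \/ ~x10) with x1 = False leaves only ~x10, so x10 = False.

False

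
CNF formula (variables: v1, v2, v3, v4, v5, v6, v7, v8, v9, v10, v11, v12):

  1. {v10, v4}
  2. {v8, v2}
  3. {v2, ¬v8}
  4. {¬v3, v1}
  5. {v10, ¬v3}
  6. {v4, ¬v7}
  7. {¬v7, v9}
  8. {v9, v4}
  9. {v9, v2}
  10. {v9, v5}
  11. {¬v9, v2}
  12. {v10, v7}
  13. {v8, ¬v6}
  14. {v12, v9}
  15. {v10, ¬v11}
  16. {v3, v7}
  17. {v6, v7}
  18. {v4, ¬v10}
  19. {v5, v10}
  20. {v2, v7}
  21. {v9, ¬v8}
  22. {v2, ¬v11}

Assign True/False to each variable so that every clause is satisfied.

v1=T, v2=T, v3=F, v4=T, v5=F, v6=F, v7=T, v8=T, v9=T, v10=T, v11=F, v12=F

Check each clause:
  1. {v4, v10} — v10 is true.
  2. {v8, v2} — v8 is true.
  3. {v2, ¬v8} — v2 is true.
  4. {¬v3, v1} — v1 is true.
  5. {v10, ¬v3} — v10 is true.
  6. {v4, ¬v7} — v4 is true.
  7. {¬v7, v9} — v9 is true.
  8. {v9, v4} — v9 is true.
  9. {v2, v9} — v9 is true.
  10. {v9, v5} — v9 is true.
  11. {¬v9, v2} — v2 is true.
  12. {v10, v7} — v10 is true.
  13. {v8, ¬v6} — v8 is true.
  14. {v9, v12} — v9 is true.
  15. {v10, ¬v11} — v10 is true.
  16. {v3, v7} — v7 is true.
  17. {v6, v7} — v7 is true.
  18. {¬v10, v4} — v4 is true.
  19. {v10, v5} — v10 is true.
  20. {v7, v2} — v2 is true.
  21. {v9, ¬v8} — v9 is true.
  22. {¬v11, v2} — v2 is true.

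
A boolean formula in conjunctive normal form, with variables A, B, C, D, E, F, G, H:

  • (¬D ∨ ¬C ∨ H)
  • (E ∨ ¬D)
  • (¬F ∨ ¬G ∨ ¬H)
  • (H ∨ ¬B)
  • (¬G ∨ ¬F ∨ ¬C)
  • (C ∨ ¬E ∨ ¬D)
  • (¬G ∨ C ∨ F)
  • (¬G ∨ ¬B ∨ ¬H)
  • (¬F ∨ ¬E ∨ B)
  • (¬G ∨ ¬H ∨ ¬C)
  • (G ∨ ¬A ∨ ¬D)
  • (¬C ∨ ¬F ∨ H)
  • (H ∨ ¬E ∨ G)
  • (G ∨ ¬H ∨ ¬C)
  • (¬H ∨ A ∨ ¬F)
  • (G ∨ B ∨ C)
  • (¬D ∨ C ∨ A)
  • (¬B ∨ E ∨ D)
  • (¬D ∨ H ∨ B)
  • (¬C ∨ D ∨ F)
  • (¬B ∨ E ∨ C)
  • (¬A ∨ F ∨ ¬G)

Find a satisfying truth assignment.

A = F, B = T, C = F, D = F, E = T, F = F, G = F, H = T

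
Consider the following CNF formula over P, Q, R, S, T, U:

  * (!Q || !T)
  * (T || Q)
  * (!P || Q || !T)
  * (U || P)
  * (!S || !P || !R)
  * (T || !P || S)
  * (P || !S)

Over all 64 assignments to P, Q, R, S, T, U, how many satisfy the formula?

6

The models are:
  P=0 Q=0 R=0 S=0 T=1 U=1
  P=0 Q=0 R=1 S=0 T=1 U=1
  P=0 Q=1 R=0 S=0 T=0 U=1
  P=0 Q=1 R=1 S=0 T=0 U=1
  P=1 Q=1 R=0 S=1 T=0 U=0
  P=1 Q=1 R=0 S=1 T=0 U=1
That's 6 in total.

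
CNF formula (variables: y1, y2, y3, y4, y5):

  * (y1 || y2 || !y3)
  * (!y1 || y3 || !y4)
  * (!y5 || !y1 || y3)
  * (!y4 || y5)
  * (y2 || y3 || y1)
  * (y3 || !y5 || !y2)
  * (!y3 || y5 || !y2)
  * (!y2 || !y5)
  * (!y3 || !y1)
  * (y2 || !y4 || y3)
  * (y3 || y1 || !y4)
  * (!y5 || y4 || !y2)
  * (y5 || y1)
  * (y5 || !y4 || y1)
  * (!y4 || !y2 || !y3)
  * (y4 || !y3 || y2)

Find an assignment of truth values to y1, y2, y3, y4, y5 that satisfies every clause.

y1 = T  y2 = T  y3 = F  y4 = F  y5 = F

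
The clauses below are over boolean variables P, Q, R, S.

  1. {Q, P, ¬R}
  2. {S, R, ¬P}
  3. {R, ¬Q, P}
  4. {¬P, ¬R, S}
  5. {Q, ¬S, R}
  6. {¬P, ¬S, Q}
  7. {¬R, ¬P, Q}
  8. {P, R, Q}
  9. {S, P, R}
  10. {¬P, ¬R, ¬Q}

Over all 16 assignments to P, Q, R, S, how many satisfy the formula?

3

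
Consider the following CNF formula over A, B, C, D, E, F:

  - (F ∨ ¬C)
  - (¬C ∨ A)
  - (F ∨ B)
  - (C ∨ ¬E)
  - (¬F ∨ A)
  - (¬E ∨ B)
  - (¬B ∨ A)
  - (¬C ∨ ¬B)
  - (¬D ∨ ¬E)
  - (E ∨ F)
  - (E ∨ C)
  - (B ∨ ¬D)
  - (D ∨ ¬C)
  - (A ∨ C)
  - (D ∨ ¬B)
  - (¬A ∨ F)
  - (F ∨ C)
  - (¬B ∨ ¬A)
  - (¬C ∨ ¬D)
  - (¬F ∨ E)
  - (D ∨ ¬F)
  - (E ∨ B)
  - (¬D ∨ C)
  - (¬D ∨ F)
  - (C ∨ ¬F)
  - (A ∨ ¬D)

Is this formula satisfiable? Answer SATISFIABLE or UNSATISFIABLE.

UNSATISFIABLE

C = True:
  propagation gives F=True, A=True, B=False, E=False; an empty clause results — contradiction.
C = False:
  propagation gives E=False; an empty clause results — contradiction.
Every branch closes, so no satisfying assignment exists.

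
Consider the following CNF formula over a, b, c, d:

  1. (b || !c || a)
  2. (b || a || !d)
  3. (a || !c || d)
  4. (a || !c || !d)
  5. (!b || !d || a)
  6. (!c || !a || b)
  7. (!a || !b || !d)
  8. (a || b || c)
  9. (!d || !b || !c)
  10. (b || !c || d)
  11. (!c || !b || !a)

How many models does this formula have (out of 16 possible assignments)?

4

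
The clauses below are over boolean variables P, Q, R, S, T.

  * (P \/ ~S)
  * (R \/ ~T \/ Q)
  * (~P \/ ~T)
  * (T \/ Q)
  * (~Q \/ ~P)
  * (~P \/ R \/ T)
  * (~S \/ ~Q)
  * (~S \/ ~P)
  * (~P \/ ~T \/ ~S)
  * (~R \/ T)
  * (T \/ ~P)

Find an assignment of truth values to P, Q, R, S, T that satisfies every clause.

P=0, Q=0, R=1, S=0, T=1

Pure literal: S appears only negated; assign S = False.
Try P = False.
Branch on Q: take Q = False.
  then T is forced to True.
  then R is forced to True.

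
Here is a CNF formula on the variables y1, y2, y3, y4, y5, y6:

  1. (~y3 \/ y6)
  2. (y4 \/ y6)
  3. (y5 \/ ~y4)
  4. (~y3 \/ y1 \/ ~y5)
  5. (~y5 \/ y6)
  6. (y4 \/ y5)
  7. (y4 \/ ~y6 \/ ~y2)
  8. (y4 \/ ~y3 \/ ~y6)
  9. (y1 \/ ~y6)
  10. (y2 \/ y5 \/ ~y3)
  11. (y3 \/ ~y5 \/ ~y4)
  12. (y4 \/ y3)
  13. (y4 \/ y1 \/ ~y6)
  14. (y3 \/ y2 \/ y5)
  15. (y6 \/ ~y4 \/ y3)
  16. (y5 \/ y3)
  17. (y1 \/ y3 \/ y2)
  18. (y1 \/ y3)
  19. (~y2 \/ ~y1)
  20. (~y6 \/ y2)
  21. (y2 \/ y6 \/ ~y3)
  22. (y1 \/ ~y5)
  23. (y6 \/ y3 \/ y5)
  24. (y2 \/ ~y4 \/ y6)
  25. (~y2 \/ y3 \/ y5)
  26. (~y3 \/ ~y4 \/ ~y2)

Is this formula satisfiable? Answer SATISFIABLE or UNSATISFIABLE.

UNSATISFIABLE

y3 = True:
  propagation gives y6=True, y4=True, y5=True, y1=True; an empty clause results — contradiction.
y3 = False:
  propagation gives y4=True, y5=True; an empty clause results — contradiction.
Every branch closes, so no satisfying assignment exists.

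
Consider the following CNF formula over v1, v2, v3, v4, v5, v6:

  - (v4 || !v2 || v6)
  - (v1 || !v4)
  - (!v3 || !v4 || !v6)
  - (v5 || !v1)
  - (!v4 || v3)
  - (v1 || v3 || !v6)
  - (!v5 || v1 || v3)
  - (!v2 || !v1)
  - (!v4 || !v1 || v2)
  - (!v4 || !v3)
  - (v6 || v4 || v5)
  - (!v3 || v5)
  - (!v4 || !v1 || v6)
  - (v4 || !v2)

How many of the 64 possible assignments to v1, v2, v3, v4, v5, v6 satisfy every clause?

6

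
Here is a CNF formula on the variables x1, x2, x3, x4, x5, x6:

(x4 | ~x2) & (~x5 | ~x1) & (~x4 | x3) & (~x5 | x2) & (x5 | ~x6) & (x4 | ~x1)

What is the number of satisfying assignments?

8

The models are:
  x1=F x2=F x3=F x4=F x5=F x6=F
  x1=F x2=F x3=T x4=F x5=F x6=F
  x1=F x2=F x3=T x4=T x5=F x6=F
  x1=F x2=T x3=T x4=T x5=F x6=F
  x1=F x2=T x3=T x4=T x5=T x6=F
  x1=F x2=T x3=T x4=T x5=T x6=T
  x1=T x2=F x3=T x4=T x5=F x6=F
  x1=T x2=T x3=T x4=T x5=F x6=F
That's 8 in total.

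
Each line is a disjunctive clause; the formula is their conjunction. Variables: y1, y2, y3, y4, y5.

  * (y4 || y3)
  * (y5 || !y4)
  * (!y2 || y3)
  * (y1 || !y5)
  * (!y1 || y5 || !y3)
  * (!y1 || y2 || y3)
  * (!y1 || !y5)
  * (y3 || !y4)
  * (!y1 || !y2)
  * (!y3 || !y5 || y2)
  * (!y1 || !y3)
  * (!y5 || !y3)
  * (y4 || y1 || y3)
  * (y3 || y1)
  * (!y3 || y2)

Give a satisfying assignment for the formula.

y1=False, y2=True, y3=True, y4=False, y5=False

Branch on y1: take y1 = False.
  then y5 is forced to False.
  then y4 is forced to False.
  then y3 is forced to True.
  then y2 is forced to True.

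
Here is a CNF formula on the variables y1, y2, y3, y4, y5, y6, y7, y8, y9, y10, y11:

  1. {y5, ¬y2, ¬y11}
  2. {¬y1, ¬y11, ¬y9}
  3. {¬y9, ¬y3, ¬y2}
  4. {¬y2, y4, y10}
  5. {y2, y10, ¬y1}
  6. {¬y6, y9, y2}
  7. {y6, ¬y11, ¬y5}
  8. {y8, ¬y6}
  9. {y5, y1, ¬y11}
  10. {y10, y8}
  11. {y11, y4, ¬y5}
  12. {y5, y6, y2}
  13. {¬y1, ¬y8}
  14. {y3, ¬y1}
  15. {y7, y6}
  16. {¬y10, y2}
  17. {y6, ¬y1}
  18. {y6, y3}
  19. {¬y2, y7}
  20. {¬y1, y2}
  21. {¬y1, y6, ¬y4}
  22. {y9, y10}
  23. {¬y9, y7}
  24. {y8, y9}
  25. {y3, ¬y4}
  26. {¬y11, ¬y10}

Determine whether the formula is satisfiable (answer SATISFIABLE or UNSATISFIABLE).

SATISFIABLE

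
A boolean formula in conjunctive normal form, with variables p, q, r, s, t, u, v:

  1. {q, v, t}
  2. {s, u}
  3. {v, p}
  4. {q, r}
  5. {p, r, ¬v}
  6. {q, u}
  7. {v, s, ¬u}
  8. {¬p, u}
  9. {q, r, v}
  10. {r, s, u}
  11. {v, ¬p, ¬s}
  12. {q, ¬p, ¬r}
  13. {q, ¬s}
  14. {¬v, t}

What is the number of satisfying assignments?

8

Split on v, then q.
  v=T, q=T: 7 of the 32 assignments to (p,r,s,t,u) work.
  v=T, q=F: remaining (p,r,s,t,u) ∈ {(F,T,F,T,T)} — 1.
  v=F, q=T: a clause becomes empty — 0.
  v=F, q=F: a clause becomes empty — 0.
Total: 7 + 1 + 0 + 0 = 8.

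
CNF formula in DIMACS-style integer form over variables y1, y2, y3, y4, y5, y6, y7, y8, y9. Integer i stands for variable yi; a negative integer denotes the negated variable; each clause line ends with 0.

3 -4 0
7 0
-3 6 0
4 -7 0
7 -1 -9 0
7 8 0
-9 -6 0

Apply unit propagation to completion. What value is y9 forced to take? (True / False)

False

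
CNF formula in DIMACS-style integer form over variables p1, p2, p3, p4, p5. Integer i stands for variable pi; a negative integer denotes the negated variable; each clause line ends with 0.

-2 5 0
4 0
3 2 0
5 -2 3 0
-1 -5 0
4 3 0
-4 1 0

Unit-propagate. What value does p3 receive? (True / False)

(p4) stands alone — p4 = True.
In (p1 || !p4), !p4 is now false; p1 must hold, so p1 = True.
In (!p5 || !p1), !p1 is now false; !p5 must hold, so p5 = False.
From (!p2 || p5) and p5 = False: p2 = False.
From (p3 || p2) and p2 = False: p3 = True.

True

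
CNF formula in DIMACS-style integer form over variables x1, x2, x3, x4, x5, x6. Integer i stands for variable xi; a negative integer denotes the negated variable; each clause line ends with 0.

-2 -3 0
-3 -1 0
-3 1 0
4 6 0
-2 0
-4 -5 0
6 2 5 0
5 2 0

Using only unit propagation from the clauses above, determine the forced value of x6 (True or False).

True

Unit clause (NOT x2) sets x2 = False.
In (x2 OR x5), x2 is now false; x5 must hold, so x5 = True.
(NOT x5 OR NOT x4) with x5 = True leaves only NOT x4, so x4 = False.
(x4 OR x6) with x4 = False leaves only x6, so x6 = True.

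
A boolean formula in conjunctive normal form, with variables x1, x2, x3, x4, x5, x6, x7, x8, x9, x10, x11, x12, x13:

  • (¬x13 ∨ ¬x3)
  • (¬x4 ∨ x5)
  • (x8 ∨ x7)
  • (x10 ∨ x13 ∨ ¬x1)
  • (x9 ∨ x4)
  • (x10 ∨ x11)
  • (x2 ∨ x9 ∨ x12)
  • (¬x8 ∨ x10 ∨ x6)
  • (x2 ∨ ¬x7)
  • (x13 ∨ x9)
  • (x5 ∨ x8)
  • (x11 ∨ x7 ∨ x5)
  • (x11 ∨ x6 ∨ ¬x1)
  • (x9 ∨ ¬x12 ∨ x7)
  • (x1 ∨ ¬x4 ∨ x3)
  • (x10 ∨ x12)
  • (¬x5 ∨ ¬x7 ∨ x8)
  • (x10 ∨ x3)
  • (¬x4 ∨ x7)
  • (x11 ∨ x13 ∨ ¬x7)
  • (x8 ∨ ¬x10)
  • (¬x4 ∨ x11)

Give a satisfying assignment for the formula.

x1 = True, x2 = False, x3 = True, x4 = False, x5 = False, x6 = False, x7 = False, x8 = True, x9 = True, x10 = True, x11 = True, x12 = False, x13 = False

x9 occurs only positively in the remaining clauses — set x9 = True.
Pure literal: x11 appears only positively; assign x11 = True.
Branch on x1: take x1 = True.
For the remaining variables, x2 = False, x3 = True, x4 = False, x5 = False, x6 = False, x7 = False, x8 = True, x10 = True, x12 = False, x13 = False works.
Every clause has at least one true literal under this assignment.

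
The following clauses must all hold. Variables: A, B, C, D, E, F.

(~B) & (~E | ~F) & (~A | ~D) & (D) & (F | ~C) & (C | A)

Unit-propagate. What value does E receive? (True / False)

False

(~B) stands alone — B = False.
(D) is a unit clause: D = True.
From (~D | ~A) and D = True: A = False.
From (A | C) and A = False: C = True.
From (F | ~C) and C = True: F = True.
(~E | ~F) with F = True leaves only ~E, so E = False.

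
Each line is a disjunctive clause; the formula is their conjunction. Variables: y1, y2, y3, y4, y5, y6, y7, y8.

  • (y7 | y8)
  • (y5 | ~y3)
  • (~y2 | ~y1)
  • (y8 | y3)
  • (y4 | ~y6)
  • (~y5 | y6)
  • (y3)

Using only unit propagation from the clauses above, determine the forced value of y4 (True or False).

True

(y3) is a unit clause: y3 = True.
In (y5 | ~y3), ~y3 is now false; y5 must hold, so y5 = True.
(~y5 | y6) with y5 = True leaves only y6, so y6 = True.
(~y6 | y4) with y6 = True leaves only y4, so y4 = True.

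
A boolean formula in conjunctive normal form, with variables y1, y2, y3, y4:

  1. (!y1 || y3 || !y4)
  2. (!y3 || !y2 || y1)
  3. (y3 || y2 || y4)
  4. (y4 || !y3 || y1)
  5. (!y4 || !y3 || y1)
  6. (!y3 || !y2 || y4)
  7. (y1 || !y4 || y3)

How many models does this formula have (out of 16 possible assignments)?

5

Satisfying assignments:
  y1=F y2=T y3=F y4=F
  y1=T y2=F y3=T y4=F
  y1=T y2=F y3=T y4=T
  y1=T y2=T y3=F y4=F
  y1=T y2=T y3=T y4=T
That's 5 in total.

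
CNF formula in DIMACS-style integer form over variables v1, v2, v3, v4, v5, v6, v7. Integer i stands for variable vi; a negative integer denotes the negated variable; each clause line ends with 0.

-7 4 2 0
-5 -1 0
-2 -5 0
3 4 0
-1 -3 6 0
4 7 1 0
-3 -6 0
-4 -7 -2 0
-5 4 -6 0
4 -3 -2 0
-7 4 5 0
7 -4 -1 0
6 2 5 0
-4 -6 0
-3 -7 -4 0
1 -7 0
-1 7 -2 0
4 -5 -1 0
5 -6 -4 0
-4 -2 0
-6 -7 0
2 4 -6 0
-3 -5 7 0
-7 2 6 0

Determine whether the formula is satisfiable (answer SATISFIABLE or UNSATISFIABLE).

SATISFIABLE

Set v1 = False and propagate.
  then v7 is forced to False.
  then v4 is forced to True.
  then v6 is forced to False.
  then v2 is forced to False.
  then v5 is forced to True.
  then v3 is forced to False.
So v1 = F, v2 = F, v3 = F, v4 = T, v5 = T, v6 = F, v7 = F is a satisfying assignment.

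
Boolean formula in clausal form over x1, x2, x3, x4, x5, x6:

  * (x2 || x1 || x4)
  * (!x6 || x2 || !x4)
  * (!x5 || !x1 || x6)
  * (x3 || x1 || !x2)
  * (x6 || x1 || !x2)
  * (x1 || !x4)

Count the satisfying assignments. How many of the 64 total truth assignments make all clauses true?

Case analysis on x1 and x2:
  x1=1, x2=1: x3, x4 free; 3 ways for (x5,x6) × 2^2 = 12.
  x1=1, x2=0: x3 free; 4 ways for (x4,x5,x6) × 2^1 = 8.
  x1=0, x2=1: remaining (x3,x4,x5,x6) ∈ {(1,0,0,1); (1,0,1,1)} — 2.
  x1=0, x2=0: a clause becomes empty — 0.
Total: 12 + 8 + 2 + 0 = 22.

22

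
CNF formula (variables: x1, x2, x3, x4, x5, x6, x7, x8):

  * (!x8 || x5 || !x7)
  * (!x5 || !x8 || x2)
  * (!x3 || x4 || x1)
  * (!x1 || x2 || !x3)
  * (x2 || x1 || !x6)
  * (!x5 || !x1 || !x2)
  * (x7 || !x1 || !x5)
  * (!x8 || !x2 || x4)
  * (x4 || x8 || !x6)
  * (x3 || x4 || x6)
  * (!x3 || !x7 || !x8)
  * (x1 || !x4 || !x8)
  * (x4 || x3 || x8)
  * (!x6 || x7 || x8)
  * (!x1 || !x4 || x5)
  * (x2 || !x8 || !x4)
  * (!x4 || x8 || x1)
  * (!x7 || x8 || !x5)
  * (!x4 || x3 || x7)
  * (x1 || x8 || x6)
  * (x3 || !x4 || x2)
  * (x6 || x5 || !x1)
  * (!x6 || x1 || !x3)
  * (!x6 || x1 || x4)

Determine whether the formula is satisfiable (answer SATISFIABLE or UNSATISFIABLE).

SATISFIABLE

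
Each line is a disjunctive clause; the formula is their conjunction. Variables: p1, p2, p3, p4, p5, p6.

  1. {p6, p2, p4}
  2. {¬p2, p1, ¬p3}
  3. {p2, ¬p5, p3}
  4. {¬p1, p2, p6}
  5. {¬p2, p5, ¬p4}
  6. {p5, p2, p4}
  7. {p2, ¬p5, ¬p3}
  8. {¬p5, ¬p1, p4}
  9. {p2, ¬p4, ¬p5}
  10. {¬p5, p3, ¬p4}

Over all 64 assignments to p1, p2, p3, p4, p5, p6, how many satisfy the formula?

Case analysis on p2 and p5:
  p2=1, p5=1: remaining (p1,p3,p4,p6) ∈ {(0,0,0,0); (0,0,0,1); (1,1,1,0); (1,1,1,1)} — 4.
  p2=1, p5=0: p6 free; 3 ways for (p1,p3,p4) × 2^1 = 6.
  p2=0, p5=1: a clause becomes empty — 0.
  p2=0, p5=0: p3 free; 3 ways for (p1,p4,p6) × 2^1 = 6.
Total: 4 + 6 + 0 + 6 = 16.

16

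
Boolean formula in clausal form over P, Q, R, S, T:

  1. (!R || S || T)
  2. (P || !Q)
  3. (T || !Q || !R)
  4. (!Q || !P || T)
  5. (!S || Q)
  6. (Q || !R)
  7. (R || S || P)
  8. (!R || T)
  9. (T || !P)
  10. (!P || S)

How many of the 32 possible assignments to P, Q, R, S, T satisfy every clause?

2

Satisfying assignments:
  P=T Q=T R=F S=T T=T
  P=T Q=T R=T S=T T=T
Count: 2.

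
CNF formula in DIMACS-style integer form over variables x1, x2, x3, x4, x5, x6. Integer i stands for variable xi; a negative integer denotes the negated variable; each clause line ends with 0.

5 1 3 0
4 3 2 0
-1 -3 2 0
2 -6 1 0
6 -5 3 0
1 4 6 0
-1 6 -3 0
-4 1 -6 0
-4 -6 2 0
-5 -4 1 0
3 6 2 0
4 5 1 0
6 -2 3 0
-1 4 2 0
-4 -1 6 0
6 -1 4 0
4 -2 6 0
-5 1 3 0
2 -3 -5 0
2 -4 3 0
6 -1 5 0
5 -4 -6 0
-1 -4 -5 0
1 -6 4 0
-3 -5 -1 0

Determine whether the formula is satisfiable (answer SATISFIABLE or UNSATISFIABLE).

SATISFIABLE

Try x1 = True.
The remaining clauses are satisfied by x2 = True, x3 = False, x4 = False, x5 = False, x6 = True.
Every clause has at least one true literal under this assignment.
So x1 = 1, x2 = 1, x3 = 0, x4 = 0, x5 = 0, x6 = 1 is a satisfying assignment.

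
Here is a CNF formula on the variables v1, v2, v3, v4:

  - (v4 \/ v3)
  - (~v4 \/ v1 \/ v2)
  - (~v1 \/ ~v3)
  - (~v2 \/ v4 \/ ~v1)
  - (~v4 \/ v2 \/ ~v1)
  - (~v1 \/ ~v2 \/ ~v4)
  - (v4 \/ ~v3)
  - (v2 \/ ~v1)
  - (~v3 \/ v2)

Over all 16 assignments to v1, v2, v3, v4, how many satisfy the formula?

2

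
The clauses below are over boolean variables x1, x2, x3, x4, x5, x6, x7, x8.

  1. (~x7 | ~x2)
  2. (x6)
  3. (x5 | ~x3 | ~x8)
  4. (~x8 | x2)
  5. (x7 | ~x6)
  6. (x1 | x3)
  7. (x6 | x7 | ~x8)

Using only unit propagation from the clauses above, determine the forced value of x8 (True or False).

(x6) stands alone — x6 = True.
(~x6 | x7): since x6 = True, the clause reduces to (x7). x7 = True.
(~x7 | ~x2) with x7 = True leaves only ~x2, so x2 = False.
(~x8 | x2) with x2 = False leaves only ~x8, so x8 = False.

False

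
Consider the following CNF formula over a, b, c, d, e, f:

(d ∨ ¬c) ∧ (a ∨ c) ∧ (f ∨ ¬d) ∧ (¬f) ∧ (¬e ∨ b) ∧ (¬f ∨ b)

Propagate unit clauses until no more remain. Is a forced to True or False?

(¬f) stands alone — f = False.
(¬d ∨ f) with f = False leaves only ¬d, so d = False.
(¬c ∨ d): since d = False, the clause reduces to (¬c). c = False.
(c ∨ a) with c = False leaves only a, so a = True.

True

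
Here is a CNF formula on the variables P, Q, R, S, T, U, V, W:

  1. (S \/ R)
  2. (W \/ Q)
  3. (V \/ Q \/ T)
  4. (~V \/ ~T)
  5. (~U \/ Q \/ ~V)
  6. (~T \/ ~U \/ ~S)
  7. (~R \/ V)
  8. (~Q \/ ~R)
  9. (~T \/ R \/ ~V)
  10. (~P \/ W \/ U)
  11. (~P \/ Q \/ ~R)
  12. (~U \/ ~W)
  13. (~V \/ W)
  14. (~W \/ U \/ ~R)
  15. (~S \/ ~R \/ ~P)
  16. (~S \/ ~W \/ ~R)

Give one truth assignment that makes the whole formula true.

Set P = True and propagate.
The remaining clauses are satisfied by Q = True, R = False, S = True, T = False, U = False, V = False, W = True.

P=T, Q=T, R=F, S=T, T=F, U=F, V=F, W=T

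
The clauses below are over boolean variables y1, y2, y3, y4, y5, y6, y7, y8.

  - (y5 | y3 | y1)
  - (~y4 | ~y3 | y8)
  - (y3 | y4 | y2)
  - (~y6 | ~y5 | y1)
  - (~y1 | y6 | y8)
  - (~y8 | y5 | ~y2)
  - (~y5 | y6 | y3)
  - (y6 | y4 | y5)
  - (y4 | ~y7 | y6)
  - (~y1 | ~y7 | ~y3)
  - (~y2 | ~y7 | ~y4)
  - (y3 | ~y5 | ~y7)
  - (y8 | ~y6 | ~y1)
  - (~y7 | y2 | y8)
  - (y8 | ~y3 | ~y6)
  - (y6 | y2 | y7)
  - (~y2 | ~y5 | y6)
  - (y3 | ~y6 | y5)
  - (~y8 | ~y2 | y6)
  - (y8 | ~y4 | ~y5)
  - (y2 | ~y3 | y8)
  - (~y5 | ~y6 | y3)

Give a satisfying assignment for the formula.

Set y1 = True and propagate.
Try y2 = False.
For the remaining variables, y3 = True, y4 = False, y5 = False, y6 = True, y7 = False, y8 = True works.
Every clause has at least one true literal under this assignment.

y1=True, y2=False, y3=True, y4=False, y5=False, y6=True, y7=False, y8=True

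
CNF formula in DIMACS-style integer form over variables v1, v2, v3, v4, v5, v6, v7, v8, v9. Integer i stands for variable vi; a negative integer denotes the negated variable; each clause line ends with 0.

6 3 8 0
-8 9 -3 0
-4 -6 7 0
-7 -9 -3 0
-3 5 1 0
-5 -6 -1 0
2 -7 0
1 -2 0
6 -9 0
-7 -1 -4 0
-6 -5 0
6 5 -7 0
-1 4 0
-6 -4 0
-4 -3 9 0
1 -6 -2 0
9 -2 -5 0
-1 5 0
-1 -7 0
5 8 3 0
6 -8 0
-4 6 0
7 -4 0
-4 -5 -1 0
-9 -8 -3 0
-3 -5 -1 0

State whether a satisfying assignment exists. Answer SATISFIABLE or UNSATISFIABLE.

SATISFIABLE

Branch on v1: take v1 = False.
  then v2 is forced to False.
  then v7 is forced to False.
  then v4 is forced to False.
Set v3 = True and propagate.
  then v5 is forced to True.
  then v6 is forced to False.
  then v9 is forced to False.
  then v8 is forced to False.
So v1 = False, v2 = False, v3 = True, v4 = False, v5 = True, v6 = False, v7 = False, v8 = False, v9 = False is a satisfying assignment.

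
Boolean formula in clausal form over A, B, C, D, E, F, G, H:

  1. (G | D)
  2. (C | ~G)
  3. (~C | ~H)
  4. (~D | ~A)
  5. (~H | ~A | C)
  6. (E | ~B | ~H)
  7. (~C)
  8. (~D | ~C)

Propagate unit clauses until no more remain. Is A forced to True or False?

(~C) stands alone — C = False.
In (~G | C), C is now false; ~G must hold, so G = False.
In (G | D), G is now false; D must hold, so D = True.
(~D | ~A): since D = True, the clause reduces to (~A). A = False.

False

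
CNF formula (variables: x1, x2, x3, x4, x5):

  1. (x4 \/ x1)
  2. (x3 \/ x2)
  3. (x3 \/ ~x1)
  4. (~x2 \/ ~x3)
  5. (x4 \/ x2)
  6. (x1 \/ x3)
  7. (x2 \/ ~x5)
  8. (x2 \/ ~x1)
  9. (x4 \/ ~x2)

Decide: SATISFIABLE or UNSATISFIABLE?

SATISFIABLE

Pure literal: x4 appears only positively; assign x4 = True.
Pure literal: x5 appears only negated; assign x5 = False.
Branch on x1: take x1 = False.
  then x3 is forced to True.
  then x2 is forced to False.
Every clause has at least one true literal under this assignment.
So x1=F  x2=F  x3=T  x4=T  x5=F is a satisfying assignment.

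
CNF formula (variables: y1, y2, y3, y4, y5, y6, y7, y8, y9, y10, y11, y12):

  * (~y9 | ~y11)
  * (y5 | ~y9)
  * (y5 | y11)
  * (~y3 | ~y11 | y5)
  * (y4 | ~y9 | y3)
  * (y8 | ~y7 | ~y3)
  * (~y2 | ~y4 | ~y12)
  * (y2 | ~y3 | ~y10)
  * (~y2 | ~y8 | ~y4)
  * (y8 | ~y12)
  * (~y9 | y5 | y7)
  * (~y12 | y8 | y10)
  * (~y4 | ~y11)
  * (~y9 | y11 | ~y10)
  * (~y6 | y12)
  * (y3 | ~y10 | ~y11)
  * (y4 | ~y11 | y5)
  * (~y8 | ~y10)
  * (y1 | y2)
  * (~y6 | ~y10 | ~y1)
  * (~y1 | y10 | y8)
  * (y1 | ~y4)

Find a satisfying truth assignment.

y1=F  y2=T  y3=T  y4=F  y5=T  y6=F  y7=F  y8=T  y9=T  y10=F  y11=F  y12=F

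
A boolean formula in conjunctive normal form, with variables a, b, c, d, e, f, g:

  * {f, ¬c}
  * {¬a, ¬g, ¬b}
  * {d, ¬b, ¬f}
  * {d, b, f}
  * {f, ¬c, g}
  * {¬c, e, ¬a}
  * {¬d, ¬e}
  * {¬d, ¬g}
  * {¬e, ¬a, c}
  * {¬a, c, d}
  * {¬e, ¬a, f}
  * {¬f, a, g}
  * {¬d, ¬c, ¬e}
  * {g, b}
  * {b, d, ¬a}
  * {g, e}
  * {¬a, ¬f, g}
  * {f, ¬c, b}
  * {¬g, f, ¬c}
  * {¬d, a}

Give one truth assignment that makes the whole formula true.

a=0, b=1, c=0, d=0, e=0, f=0, g=1

Check each clause:
  1. {¬c, f} — ¬c is true.
  2. {¬a, ¬b, ¬g} — ¬a is true.
  3. {d, ¬f, ¬b} — ¬f is true.
  4. {f, d, b} — b is true.
  5. {g, ¬c, f} — ¬c is true.
  6. {¬c, e, ¬a} — ¬c is true.
  7. {¬e, ¬d} — ¬e is true.
  8. {¬g, ¬d} — ¬d is true.
  9. {¬e, ¬a, c} — ¬a is true.
  10. {c, d, ¬a} — ¬a is true.
  11. {¬a, ¬e, f} — ¬e is true.
  12. {a, ¬f, g} — ¬f is true.
  13. {¬e, ¬c, ¬d} — ¬e is true.
  14. {g, b} — b is true.
  15. {¬a, d, b} — b is true.
  16. {g, e} — g is true.
  17. {g, ¬f, ¬a} — ¬f is true.
  18. {b, ¬c, f} — b is true.
  19. {f, ¬g, ¬c} — ¬c is true.
  20. {a, ¬d} — ¬d is true.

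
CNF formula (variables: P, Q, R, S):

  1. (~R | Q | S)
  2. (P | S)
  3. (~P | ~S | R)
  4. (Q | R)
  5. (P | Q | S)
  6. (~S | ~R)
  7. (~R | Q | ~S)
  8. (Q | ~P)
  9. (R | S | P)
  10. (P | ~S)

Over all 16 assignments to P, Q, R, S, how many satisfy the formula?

2

The models are:
  P=1 Q=1 R=0 S=0
  P=1 Q=1 R=1 S=0
That's 2 in total.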